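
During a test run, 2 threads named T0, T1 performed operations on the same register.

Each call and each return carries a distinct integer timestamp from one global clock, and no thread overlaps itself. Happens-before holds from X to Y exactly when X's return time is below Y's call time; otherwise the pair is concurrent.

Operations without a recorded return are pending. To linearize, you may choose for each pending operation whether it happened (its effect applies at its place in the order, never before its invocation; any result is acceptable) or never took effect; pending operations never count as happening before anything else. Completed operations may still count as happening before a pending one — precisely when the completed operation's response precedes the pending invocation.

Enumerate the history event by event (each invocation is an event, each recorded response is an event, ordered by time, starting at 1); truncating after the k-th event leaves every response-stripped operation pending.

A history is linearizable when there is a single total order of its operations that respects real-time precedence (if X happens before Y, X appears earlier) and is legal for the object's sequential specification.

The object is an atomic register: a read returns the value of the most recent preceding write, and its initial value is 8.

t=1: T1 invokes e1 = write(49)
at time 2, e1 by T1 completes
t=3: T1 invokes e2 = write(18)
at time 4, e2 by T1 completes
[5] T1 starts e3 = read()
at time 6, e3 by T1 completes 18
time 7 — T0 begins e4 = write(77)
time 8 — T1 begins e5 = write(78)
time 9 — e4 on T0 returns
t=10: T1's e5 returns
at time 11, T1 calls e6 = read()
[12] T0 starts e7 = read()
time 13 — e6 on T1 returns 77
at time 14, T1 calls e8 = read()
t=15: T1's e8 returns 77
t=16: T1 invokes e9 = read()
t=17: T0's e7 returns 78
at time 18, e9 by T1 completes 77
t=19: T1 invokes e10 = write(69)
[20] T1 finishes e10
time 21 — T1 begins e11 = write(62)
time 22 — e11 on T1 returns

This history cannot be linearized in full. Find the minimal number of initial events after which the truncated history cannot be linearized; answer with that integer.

17

one valid order for events 1..16 is e1, e2, e3, e5, e4, e6, e7, e8:
1. e1 write(49), leaving value 49
2. e2 write(18), leaving value 18
3. e3 read() → 18, leaving value 18
4. e5 write(78), leaving value 78
5. e4 write(77), leaving value 77
6. e6 read() → 77, leaving value 77
7. e7 read() (pending, included), leaving value 77
8. e8 read() → 77, leaving value 77
once event 17 joins (e7's response, time 17), exhaustive search finds no witness
include/drop combinations of the 1 pending operation (e9) were all tried; none helps
sample order e1, e2, e3, e4, e5, e6, e7, e8 (pending dropped) stalls at step 6 — e6 read() → 77 has no legal effect
sample order e1, e2, e3, e4, e5, e6, e8, e7 (pending dropped) stalls at step 6 — e6 read() → 77 has no legal effect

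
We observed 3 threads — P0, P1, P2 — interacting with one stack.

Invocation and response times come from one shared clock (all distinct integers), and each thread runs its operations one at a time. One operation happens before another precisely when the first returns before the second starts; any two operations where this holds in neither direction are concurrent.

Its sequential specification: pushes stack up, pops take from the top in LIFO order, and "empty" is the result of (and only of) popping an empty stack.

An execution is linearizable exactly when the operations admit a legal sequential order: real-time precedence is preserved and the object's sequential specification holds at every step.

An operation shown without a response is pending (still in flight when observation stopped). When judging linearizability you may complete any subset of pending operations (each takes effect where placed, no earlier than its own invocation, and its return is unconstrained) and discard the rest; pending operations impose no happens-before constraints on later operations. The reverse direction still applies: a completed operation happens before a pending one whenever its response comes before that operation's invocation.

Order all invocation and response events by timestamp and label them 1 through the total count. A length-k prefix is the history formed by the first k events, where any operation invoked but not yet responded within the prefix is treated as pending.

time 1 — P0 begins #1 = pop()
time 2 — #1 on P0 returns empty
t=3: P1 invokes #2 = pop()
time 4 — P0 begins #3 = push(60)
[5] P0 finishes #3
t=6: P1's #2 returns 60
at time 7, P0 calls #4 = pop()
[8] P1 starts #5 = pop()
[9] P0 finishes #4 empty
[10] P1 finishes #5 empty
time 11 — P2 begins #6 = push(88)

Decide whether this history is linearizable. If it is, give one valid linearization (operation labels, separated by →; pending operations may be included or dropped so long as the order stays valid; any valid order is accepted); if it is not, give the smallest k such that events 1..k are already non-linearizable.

linearizable — witness: #1 → #3 → #2 → #4 → #5

after step 1 (#1 pop() → empty): stack <>
after step 2 (#3 push(60)): stack <60>
after step 3 (#2 pop() → 60): stack <>
after step 4 (#4 pop() → empty): stack <>
after step 5 (#5 pop() → empty): stack <>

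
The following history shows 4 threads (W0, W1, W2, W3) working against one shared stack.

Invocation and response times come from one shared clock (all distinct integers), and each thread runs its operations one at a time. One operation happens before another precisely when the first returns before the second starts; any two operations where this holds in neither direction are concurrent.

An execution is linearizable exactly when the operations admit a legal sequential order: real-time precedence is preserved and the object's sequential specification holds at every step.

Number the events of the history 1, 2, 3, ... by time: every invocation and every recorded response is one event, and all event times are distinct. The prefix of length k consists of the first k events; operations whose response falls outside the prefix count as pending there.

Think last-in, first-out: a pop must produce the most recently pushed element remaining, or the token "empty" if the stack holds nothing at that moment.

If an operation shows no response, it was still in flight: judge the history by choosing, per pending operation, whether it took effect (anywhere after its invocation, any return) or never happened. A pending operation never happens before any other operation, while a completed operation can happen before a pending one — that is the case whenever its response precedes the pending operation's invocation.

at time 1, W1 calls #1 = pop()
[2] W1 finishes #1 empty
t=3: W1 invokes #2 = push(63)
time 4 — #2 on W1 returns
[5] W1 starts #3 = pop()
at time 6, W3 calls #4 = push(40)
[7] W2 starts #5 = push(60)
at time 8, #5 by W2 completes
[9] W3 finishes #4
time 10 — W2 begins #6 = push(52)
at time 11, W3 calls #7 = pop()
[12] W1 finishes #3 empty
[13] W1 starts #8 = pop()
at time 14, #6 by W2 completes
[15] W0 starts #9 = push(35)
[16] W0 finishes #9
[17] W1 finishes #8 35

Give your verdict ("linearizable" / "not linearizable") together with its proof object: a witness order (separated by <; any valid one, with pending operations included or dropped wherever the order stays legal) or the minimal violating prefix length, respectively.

already the first 12 events (up to #3's response at time 12) admit no linearization; the first 11 still do
6 orders of the 5 completed stack ops respect real time; none is legal
including or dropping the 2 pending operations (#6, #7) in any combination fails
take #1, #2, #3, #4, #5 (pending dropped): step 3 already fails, because #3 pop() → empty cannot occur there
take #1, #2, #3, #5, #4 (pending dropped): step 3 already fails, because #3 pop() → empty cannot occur there

not linearizable — minimal violating prefix: 12 events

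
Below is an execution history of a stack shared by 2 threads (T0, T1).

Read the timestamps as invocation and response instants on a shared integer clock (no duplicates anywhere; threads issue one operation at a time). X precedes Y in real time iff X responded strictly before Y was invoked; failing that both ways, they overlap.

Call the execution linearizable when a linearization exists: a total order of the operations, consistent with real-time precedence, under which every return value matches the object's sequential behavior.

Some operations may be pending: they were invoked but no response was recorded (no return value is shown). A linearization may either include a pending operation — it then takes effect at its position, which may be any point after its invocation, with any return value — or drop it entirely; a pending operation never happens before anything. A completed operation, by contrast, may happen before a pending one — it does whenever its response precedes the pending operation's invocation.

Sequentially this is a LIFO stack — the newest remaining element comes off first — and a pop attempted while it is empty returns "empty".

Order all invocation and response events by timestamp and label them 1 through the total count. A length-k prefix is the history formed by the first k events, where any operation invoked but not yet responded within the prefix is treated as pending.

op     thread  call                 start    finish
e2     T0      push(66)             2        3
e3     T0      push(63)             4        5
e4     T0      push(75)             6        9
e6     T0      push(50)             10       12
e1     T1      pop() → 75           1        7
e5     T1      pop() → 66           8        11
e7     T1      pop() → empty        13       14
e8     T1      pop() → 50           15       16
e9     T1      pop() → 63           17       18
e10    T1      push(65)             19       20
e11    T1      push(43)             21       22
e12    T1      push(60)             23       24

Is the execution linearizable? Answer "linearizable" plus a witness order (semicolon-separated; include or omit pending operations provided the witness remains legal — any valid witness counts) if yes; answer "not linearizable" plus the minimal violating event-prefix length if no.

not linearizable — minimal violating prefix: 11 events

prefix check: 1..10 passes, 1..11 fails once e5's time-11 response joins
5 completed operations, 7 real-time-consistent orders — every stack replay fails
completion choices over the 1 pending operation (e6) were checked; none helps
one such order, e1, e2, e3, e4, e5 (pending dropped), breaks at step 1 where e1 pop() → 75 is illegal
one such order, e1, e2, e3, e5, e4 (pending dropped), breaks at step 1 where e1 pop() → 75 is illegal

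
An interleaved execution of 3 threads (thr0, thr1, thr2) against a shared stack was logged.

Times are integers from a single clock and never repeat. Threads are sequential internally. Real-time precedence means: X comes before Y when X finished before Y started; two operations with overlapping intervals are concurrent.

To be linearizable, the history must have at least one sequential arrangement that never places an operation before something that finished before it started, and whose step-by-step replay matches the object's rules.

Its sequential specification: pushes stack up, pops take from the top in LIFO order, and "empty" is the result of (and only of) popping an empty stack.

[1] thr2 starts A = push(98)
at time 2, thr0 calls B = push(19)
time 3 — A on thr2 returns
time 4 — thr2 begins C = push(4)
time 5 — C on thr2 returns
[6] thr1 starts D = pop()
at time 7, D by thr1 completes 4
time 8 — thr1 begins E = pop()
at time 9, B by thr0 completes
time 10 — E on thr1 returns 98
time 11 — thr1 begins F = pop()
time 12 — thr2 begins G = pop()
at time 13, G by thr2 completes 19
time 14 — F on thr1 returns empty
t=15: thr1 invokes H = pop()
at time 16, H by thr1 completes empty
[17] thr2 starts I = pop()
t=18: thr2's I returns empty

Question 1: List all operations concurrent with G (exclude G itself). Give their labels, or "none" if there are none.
Answer: F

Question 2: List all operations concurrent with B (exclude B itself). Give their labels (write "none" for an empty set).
Answer: A, C, D, E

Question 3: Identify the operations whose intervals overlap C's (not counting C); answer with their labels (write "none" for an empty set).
Answer: B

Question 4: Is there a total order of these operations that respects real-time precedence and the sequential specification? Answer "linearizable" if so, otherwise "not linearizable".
linearizable

a witness: A, C, D, E, B, G, F, H, I
step 1: A push(98) — stack <98>
step 2: C push(4) — stack <98,4>
step 3: D pop() → 4 — stack <98>
step 4: E pop() → 98 — stack <>
step 5: B push(19) — stack <19>
step 6: G pop() → 19 — stack <>
step 7: F pop() → empty — stack <>
step 8: H pop() → empty — stack <>
step 9: I pop() → empty — stack <>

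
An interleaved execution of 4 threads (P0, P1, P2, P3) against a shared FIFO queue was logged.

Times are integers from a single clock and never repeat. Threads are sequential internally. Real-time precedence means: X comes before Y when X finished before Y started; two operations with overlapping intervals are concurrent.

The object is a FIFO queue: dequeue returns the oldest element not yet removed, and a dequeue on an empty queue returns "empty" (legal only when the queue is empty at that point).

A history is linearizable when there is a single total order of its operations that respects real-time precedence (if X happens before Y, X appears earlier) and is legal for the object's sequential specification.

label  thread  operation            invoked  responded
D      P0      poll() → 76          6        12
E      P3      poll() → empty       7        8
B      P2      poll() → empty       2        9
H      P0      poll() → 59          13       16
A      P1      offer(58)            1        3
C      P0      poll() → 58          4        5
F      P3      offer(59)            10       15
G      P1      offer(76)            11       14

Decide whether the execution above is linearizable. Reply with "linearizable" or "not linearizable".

one valid linearization: A, C, B, E, G, D, F, H
step 1: A offer(58) — queue <58>
step 2: C poll() → 58 — queue <>
step 3: B poll() → empty — queue <>
step 4: E poll() → empty — queue <>
step 5: G offer(76) — queue <76>
step 6: D poll() → 76 — queue <>
step 7: F offer(59) — queue <59>
step 8: H poll() → 59 — queue <>

linearizable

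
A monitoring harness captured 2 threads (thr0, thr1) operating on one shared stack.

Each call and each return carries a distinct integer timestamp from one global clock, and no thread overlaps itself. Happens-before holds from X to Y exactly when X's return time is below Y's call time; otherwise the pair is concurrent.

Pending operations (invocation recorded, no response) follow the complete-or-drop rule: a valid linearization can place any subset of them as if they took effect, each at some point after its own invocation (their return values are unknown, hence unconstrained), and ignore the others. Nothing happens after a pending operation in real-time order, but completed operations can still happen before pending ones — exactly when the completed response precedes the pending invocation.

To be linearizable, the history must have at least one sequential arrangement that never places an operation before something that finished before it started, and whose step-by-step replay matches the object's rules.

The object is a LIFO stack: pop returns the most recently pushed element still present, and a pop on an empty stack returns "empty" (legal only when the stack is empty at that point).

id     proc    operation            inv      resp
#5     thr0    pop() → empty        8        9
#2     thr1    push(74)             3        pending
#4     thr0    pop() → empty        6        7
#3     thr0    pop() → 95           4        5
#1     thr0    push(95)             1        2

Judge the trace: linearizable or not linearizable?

linearizable

witness order: #1, #3, #4, #5
after step 1 (#1 push(95)): stack <95>
after step 2 (#3 pop() → 95): stack <>
after step 3 (#4 pop() → empty): stack <>
after step 4 (#5 pop() → empty): stack <>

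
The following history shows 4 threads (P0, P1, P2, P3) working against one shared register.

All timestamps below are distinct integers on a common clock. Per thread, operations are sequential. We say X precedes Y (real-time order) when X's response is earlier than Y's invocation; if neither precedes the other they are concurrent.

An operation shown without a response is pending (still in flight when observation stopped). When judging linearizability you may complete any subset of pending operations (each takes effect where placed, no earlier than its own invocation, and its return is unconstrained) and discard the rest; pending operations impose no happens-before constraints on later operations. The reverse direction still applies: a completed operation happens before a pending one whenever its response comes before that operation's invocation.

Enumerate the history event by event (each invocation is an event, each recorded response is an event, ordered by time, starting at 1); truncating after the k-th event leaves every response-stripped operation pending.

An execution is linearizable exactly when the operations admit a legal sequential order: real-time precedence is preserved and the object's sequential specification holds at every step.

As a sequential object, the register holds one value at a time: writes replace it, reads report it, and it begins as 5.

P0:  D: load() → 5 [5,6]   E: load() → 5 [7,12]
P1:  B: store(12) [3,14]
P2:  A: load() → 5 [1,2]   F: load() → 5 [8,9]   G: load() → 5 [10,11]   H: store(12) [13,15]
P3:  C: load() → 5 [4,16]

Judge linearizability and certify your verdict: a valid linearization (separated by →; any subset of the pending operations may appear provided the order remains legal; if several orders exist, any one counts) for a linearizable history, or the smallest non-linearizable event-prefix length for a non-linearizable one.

1. A load() → 5, leaving value 5
2. C load() → 5, leaving value 5
3. D load() → 5, leaving value 5
4. E load() → 5, leaving value 5
5. F load() → 5, leaving value 5
6. G load() → 5, leaving value 5
7. B store(12), leaving value 12
8. H store(12), leaving value 12

linearizable — witness: A → C → D → E → F → G → B → H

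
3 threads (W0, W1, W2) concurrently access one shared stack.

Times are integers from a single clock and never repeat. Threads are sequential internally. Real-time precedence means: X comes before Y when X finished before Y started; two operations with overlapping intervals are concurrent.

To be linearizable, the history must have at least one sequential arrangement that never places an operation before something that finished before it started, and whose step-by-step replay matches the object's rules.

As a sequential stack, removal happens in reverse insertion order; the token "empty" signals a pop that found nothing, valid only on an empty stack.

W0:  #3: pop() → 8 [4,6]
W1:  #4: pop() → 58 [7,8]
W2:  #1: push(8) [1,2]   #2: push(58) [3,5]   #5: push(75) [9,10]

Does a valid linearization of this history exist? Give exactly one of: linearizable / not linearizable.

linearizable

one valid linearization: #1, #3, #2, #4, #5
1. #1 push(8), leaving stack <8>
2. #3 pop() → 8, leaving stack <>
3. #2 push(58), leaving stack <58>
4. #4 pop() → 58, leaving stack <>
5. #5 push(75), leaving stack <75>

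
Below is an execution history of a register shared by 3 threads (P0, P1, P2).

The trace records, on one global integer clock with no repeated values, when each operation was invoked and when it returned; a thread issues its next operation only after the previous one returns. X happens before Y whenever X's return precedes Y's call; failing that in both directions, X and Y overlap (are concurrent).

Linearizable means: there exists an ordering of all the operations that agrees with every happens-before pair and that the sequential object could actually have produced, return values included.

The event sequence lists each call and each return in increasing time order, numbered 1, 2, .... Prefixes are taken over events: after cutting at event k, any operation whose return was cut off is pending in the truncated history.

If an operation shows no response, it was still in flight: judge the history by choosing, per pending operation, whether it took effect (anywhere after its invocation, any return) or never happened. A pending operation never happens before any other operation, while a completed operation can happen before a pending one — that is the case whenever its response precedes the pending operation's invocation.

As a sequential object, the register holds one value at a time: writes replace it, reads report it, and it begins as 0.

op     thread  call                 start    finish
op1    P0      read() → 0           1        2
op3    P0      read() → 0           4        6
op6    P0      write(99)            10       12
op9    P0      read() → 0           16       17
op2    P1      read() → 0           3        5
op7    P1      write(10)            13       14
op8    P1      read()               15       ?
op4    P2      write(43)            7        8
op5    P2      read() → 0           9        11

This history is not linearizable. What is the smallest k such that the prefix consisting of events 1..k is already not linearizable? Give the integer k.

events 1..10 are linearizable; a witness order is op1, op2, op3, op4:
step 1: op1 read() → 0 — value 0
step 2: op2 read() → 0 — value 0
step 3: op3 read() → 0 — value 0
step 4: op4 write(43) — value 43
once event 11 joins (op5's response, time 11), exhaustive search finds no witness
include/drop combinations of the 1 pending operation (op6) were all tried; none helps
sample order op1, op2, op3, op4, op5 (pending dropped) stalls at step 5 — op5 read() → 0 has no legal effect
sample order op1, op3, op2, op4, op5 (pending dropped) stalls at step 5 — op5 read() → 0 has no legal effect

11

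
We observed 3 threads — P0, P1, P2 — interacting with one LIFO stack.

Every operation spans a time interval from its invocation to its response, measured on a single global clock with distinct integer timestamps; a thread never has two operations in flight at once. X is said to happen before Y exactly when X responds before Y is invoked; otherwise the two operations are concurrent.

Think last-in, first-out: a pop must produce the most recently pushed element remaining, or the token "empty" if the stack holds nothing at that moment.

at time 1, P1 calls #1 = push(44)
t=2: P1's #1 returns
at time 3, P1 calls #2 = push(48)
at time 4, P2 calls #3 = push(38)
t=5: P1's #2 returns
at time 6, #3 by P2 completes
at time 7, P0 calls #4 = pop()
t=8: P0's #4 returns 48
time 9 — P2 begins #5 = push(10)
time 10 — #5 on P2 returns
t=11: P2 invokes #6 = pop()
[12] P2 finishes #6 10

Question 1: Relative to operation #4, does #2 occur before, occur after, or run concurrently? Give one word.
#2 spans [3,5], #4 spans [7,8]
resp(#2)=5 < inv(#4)=7

before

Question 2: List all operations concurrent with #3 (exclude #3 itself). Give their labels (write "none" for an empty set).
#3 runs from 4 to 6; window-overlapping ops are concurrent
#1 [1,2]: before
#2 [3,5]: concurrent
#4 [7,8]: after
#5 [9,10]: after
#6 [11,12]: after

#2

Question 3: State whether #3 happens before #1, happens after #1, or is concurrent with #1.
#3 spans [4,6], #1 spans [1,2]
resp(#1)=2 < inv(#3)=4

after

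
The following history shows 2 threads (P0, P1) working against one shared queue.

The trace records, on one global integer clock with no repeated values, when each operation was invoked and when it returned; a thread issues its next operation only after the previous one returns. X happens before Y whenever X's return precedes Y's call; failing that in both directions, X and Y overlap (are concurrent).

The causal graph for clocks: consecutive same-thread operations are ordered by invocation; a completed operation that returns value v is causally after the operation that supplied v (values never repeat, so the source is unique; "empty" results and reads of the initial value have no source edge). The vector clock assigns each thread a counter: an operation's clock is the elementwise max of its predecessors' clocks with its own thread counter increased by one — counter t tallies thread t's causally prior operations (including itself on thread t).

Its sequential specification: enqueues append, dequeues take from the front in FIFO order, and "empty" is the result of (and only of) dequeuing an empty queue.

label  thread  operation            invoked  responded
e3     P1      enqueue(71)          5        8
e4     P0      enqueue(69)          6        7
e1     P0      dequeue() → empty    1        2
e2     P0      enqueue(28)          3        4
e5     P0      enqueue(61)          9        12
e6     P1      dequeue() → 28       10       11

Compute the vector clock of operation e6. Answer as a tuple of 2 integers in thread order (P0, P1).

VC(e3, invoked at 5): no causal predecessors; +1 on P1 → (0, 1)
VC(e1, invoked at 1): no causal predecessors; +1 on P0 → (1, 0)
invoked at 3, e2 merges VC(e1)=(1, 0) and bumps P0's slot → (2, 0)
invoked at 6, e4 merges VC(e2)=(2, 0) and bumps P0's slot → (3, 0)
invoked at 10, e6 merges VC(e2)=(2, 0), VC(e3)=(0, 1) and bumps P1's slot → (2, 2)
invoked at 9, e5 merges VC(e4)=(3, 0) and bumps P0's slot → (4, 0)
target: VC(e6) = (2, 2)

(2, 2)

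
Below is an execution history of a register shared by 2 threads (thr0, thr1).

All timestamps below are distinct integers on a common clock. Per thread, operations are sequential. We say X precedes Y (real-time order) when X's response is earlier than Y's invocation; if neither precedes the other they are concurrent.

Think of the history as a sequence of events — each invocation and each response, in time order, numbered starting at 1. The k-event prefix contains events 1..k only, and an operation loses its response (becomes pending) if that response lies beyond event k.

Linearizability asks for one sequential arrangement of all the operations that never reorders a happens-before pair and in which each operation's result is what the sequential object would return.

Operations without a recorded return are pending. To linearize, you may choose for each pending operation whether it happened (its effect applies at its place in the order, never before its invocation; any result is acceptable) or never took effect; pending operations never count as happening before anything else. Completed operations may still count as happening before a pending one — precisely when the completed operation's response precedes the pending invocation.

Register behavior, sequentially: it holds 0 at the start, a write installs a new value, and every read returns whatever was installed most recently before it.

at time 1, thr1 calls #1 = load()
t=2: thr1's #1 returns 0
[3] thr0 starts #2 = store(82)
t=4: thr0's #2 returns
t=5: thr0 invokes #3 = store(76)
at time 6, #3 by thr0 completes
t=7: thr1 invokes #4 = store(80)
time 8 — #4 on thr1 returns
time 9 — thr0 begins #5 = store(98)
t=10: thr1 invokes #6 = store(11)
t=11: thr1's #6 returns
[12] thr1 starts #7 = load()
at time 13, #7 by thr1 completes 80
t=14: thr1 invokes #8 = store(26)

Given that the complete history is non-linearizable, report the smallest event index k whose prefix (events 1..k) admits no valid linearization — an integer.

13

events 1..12 are linearizable, e.g. via #1, #2, #3, #4, #5, #6:
after step 1 (#1 load() → 0): value 0
after step 2 (#2 store(82)): value 82
after step 3 (#3 store(76)): value 76
after step 4 (#4 store(80)): value 80
after step 5 (#5 store(98) (pending, included)): value 98
after step 6 (#6 store(11)): value 11
with event 13 included (#7 responding at time 13), all real-time-consistent orders fail
including or dropping the 1 pending operation (#5) in any combination fails
take #1, #2, #3, #4, #6, #7 (pending dropped): step 6 already fails, because #7 load() → 80 cannot occur there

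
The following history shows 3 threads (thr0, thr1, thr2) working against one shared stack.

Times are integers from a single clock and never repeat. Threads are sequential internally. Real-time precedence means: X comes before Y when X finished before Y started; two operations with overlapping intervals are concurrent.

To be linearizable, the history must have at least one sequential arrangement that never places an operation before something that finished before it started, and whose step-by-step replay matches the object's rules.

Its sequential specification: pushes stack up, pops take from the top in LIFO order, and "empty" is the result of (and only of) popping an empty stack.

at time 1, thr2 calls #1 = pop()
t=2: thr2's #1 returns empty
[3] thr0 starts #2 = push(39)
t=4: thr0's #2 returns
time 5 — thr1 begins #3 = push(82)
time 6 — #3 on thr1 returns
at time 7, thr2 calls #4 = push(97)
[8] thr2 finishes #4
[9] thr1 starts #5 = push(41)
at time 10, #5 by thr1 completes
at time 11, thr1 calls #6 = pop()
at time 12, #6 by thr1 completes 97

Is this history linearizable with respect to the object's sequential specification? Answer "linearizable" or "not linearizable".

not linearizable

events 1..11 are fine; event 12 — the response of #6 at time 12 — makes the prefix non-linearizable
the sole real-time-consistent order of 6 completed operations fails the stack replay
one such order, #1, #2, #3, #4, #5, #6, breaks at step 6 where #6 pop() → 97 is illegal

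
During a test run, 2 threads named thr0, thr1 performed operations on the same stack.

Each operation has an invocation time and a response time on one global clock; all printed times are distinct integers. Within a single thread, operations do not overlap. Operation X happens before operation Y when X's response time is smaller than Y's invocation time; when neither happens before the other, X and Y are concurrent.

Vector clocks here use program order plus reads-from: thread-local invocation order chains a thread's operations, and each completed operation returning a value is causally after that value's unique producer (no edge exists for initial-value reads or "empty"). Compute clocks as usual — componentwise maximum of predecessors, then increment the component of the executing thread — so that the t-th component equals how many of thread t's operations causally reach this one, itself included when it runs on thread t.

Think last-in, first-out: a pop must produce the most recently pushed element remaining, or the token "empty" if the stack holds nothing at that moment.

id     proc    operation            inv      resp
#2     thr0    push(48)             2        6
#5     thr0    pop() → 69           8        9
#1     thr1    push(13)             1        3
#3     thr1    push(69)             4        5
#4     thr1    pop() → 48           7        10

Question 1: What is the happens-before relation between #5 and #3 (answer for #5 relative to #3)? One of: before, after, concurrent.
#5 spans [8,9], #3 spans [4,5]
resp(#3)=5 < inv(#5)=8

after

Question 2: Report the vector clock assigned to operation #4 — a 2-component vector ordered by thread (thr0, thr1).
#1 (invocation 1): nothing precedes it; thr1's component alone gives (0, 1)
#2 (invocation 2): nothing precedes it; thr0's component alone gives (1, 0)
merge at #3 (invoked 4): VC(#1)=(0, 1), own-thread bump on thr1 → (0, 2)
merge at #4 (invoked 7): VC(#2)=(1, 0), VC(#3)=(0, 2), own-thread bump on thr1 → (1, 3)
merge at #5 (invoked 8): VC(#2)=(1, 0), VC(#3)=(0, 2), own-thread bump on thr0 → (2, 2)
target: VC(#4) = (1, 3)

(1, 3)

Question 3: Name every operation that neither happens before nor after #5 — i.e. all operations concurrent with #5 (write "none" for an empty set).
#5 runs from 8 to 9; window-overlapping ops are concurrent
#1 [1,3]: before
#2 [2,6]: before
#3 [4,5]: before
#4 [7,10]: concurrent

#4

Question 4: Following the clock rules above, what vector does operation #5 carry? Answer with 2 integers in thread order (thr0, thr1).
no predecessors for #1 (invoked 1): thr1 increments from zero → (0, 1)
no predecessors for #2 (invoked 2): thr0 increments from zero → (1, 0)
#3, invoked 4, takes VC(#1)=(0, 1) under max, adds 1 for thr1 → (0, 2)
#4, invoked 7, takes VC(#2)=(1, 0), VC(#3)=(0, 2) under max, adds 1 for thr1 → (1, 3)
#5, invoked 8, takes VC(#2)=(1, 0), VC(#3)=(0, 2) under max, adds 1 for thr0 → (2, 2)
target: VC(#5) = (2, 2)

(2, 2)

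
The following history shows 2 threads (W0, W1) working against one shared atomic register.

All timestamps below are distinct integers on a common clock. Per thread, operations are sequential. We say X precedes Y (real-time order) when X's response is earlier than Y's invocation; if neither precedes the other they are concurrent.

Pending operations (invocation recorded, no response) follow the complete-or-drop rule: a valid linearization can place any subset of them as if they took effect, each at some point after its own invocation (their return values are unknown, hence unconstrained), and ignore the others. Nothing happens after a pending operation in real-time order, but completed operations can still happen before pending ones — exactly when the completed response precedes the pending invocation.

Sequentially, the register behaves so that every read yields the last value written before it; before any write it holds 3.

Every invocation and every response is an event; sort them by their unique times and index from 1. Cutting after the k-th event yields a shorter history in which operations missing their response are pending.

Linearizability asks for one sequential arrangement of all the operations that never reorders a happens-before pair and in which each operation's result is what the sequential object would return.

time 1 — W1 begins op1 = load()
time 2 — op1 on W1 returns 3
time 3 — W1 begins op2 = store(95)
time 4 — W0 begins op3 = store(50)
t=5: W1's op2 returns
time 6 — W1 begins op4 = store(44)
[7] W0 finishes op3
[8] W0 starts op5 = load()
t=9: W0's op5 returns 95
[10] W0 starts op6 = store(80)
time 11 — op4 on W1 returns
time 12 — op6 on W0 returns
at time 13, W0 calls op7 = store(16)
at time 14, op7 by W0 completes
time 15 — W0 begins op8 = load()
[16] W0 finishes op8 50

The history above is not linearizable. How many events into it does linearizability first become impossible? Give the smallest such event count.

events 1..15 are linearizable, e.g. via op1, op3, op2, op5, op4, op6, op7:
1. op1 load() → 3, leaving value 3
2. op3 store(50), leaving value 50
3. op2 store(95), leaving value 95
4. op5 load() → 95, leaving value 95
5. op4 store(44), leaving value 44
6. op6 store(80), leaving value 80
7. op7 store(16), leaving value 16
once event 16 joins (op8's response, time 16), exhaustive search finds no witness
e.g. op1, op2, op3, op4, op5, op6, op7, op8: illegal at step 5, since op5 load() → 95 cannot apply there
e.g. op1, op2, op3, op5, op4, op6, op7, op8: illegal at step 4, since op5 load() → 95 cannot apply there

16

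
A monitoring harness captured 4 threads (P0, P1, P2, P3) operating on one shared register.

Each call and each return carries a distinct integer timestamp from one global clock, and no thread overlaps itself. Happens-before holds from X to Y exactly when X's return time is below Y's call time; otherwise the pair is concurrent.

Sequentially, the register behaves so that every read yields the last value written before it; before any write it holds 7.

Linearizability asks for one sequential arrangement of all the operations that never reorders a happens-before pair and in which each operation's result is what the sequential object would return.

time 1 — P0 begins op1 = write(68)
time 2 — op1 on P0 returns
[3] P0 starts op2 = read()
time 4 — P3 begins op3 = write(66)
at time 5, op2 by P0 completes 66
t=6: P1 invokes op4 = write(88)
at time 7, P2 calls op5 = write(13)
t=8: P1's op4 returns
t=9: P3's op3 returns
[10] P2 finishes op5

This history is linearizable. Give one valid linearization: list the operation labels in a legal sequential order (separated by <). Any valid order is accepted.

op1 < op3 < op2 < op4 < op5

after step 1 (op1 write(68)): value 68
after step 2 (op3 write(66)): value 66
after step 3 (op2 read() → 66): value 66
after step 4 (op4 write(88)): value 88
after step 5 (op5 write(13)): value 13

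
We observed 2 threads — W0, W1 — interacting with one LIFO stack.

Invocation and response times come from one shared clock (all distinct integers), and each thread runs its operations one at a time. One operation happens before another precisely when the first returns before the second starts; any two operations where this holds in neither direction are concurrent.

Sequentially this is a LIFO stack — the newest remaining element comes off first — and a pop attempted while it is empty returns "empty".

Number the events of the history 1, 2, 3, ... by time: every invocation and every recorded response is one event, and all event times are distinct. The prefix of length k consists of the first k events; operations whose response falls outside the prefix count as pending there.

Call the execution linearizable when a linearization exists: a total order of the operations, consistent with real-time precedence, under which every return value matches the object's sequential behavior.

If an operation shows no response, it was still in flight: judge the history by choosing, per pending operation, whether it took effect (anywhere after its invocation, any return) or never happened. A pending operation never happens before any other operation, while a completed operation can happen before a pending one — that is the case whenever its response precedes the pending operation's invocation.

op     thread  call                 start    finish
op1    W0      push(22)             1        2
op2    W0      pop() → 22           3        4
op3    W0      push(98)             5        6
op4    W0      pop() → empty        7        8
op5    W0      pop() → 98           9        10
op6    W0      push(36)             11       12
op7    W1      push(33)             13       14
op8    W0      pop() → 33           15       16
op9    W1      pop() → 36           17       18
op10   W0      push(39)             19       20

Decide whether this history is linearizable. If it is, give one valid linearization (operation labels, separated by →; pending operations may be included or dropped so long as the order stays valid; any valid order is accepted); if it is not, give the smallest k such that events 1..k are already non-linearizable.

not linearizable — minimal violating prefix: 8 events

already the first 8 events (up to op4's response at time 8) admit no linearization; the first 7 still do
a single order respects real time; the 4 completed LIFO stack operations fail replay along it
sample order op1, op2, op3, op4 stalls at step 4 — op4 pop() → empty has no legal effect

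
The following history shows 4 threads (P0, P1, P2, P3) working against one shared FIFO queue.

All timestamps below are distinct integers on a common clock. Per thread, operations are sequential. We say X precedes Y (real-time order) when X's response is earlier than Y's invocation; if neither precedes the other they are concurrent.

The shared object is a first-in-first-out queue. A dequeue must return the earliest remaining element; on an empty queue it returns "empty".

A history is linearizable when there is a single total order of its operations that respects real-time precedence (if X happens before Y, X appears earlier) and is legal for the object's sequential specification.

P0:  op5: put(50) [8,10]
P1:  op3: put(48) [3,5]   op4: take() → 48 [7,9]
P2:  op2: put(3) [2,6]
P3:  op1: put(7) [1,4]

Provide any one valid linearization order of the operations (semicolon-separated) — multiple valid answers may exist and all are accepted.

op3; op1; op2; op4; op5

after step 1 (op3 put(48)): queue <48>
after step 2 (op1 put(7)): queue <48,7>
after step 3 (op2 put(3)): queue <48,7,3>
after step 4 (op4 take() → 48): queue <7,3>
after step 5 (op5 put(50)): queue <7,3,50>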